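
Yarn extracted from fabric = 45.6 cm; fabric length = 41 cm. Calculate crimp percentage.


Formula: Crimp% = ((L_yarn - L_fabric) / L_fabric) * 100
Step 1: Extension = 45.6 - 41 = 4.6 cm
Step 2: Crimp% = (4.6 / 41) * 100
Step 3: Crimp% = 0.112195 * 100 = 11.2195% ≈ 11.2%

11.2%


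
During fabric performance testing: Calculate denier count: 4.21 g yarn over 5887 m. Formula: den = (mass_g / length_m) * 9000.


Formula: den = (mass_g / length_m) * 9000
Substituting: den = (4.21 / 5887) * 9000
Intermediate: 4.21 / 5887 = 0.00071514 g/m
den = 0.00071514 * 9000 = 6.4 denier

6.4 denier


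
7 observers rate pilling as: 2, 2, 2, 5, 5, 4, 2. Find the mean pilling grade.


Formula: Mean = sum / count
Sum = 2 + 2 + 2 + 5 + 5 + 4 + 2 = 22
Mean = 22 / 7 = 3.1

3.1


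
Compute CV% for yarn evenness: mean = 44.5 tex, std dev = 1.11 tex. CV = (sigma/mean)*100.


Formula: CV% = (standard deviation / mean) * 100
Step 1: Ratio = 1.11 / 44.5 = 0.024944
Step 2: CV% = 0.024944 * 100 = 2.4944% ≈ 2.5%

2.5%


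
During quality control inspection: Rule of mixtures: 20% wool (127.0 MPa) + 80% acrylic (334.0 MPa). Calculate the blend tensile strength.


Formula: Blend property = (fraction_A * property_A) + (fraction_B * property_B)
Step 1: Contribution A = 20/100 * 127.0 MPa = 25.4 MPa
Step 2: Contribution B = 80/100 * 334.0 MPa = 267.2 MPa
Step 3: Blend tensile strength = 25.4 + 267.2 = 292.6 MPa

292.6 MPa


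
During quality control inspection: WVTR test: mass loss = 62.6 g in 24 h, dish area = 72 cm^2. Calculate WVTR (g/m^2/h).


Formula: WVTR = mass_loss / (area * time)
Step 1: Convert area: 72 cm^2 = 0.0072 m^2
Step 2: WVTR = 62.6 g / (0.0072 m^2 * 24 h)
Step 3: WVTR = 62.6 / 0.1728 = 362.3 g/m^2/h

362.3 g/m^2/h


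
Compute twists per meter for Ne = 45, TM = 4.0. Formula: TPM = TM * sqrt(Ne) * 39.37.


Formula: TPM = TM * sqrt(Ne) * 39.37
Step 1: sqrt(Ne) = sqrt(45) = 6.7082
Step 2: TM * sqrt(Ne) = 4.0 * 6.7082 = 26.8328
Step 3: TPM = 26.8328 * 39.37 = 1056 twists/m

1056 twists/m


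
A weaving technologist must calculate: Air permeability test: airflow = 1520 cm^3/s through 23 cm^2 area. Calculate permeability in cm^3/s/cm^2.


Formula: Air Permeability = Airflow / Test Area
AP = 1520 cm^3/s / 23 cm^2
AP = 66.1 cm^3/s/cm^2

66.1 cm^3/s/cm^2


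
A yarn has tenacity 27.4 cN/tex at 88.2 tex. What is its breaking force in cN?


Formula: Breaking force = Tenacity * Linear density
F = 27.4 cN/tex * 88.2 tex
F = 2416.68 cN

2416.68 cN


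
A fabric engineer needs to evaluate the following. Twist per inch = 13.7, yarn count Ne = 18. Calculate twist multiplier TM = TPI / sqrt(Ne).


Formula: TM = TPI / sqrt(Ne)
Step 1: sqrt(Ne) = sqrt(18) = 4.2426
Step 2: TM = 13.7 / 4.2426 = 3.23

3.23 TM


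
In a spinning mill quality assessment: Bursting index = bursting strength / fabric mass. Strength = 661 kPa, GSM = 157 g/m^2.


Formula: Bursting Index = Bursting Strength / Fabric GSM
BI = 661 kPa / 157 g/m^2
BI = 4.210 kPa/(g/m^2)

4.210 kPa/(g/m^2)


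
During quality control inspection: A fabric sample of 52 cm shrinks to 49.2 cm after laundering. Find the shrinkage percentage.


Formula: Shrinkage% = ((L_before - L_after) / L_before) * 100
Step 1: Shrinkage = 52 - 49.2 = 2.8 cm
Step 2: Shrinkage% = (2.8 / 52) * 100
Step 3: Shrinkage% = 0.053846 * 100 = 5.3846% ≈ 5.4%

5.4%


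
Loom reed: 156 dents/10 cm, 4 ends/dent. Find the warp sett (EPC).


Formula: EPC = (dents per 10 cm * ends per dent) / 10
Step 1: Total ends per 10 cm = 156 * 4 = 624
Step 2: EPC = 624 / 10 = 62.4 ends/cm

62.4 ends/cm


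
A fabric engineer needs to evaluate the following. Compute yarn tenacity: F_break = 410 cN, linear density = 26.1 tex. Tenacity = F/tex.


Formula: Tenacity = Breaking force / Linear density
Tenacity = 410 cN / 26.1 tex
Tenacity = 15.71 cN/tex

15.71 cN/tex


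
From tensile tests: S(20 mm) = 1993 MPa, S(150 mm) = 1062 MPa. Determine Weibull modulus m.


Formula: m = ln(L1/L2) / ln(S2/S1)
Step 1: ln(L1/L2) = ln(20/150) = -2.01490
Step 2: S2/S1 = 1062/1993 = 0.53287
Step 3: ln(S2/S1) = ln(0.53287) = -0.62948
Step 4: m = -2.01490 / -0.62948 = 3.20

3.20 (Weibull m)


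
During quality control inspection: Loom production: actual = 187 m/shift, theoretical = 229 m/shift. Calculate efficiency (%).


Formula: Efficiency% = (Actual output / Theoretical output) * 100
Efficiency% = (187 / 229) * 100
Efficiency% = 0.816594 * 100 = 81.6594% ≈ 81.7%

81.7%


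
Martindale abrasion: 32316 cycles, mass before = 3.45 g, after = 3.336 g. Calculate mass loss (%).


Formula: Mass loss% = ((m_before - m_after) / m_before) * 100
Step 1: Mass loss = 3.45 - 3.336 = 0.114 g
Step 2: Ratio = 0.114 / 3.45 = 0.0330435
Step 3: Mass loss% = 0.0330435 * 100 = 3.30435% ≈ 3.30%

3.30%


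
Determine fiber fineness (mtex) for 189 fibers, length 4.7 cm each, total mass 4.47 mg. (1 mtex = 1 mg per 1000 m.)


Formula: fineness (mtex) = mass (mg) / total length (km) = (mass_mg / total_length_m) * 1000
Step 1: Convert fiber length: 4.7 cm = 0.047 m
Step 2: Total fiber length = 189 * 0.047 = 8.883 m
Step 3: Linear density = 4.47 mg / 8.883 m = 0.5032 mg/m
Step 4: fineness = 0.5032 * 1000 = 503.2 mtex

503.2 mtex


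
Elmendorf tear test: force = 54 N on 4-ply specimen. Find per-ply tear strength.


Formula: Per-ply strength = Total force / Number of plies
Per-ply = 54 N / 4
Per-ply = 13.5 N

13.5 N


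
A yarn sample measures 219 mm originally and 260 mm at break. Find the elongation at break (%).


Formula: Elongation (%) = ((L_break - L0) / L0) * 100
Step 1: Extension = 260 - 219 = 41 mm
Step 2: Elongation = (41 / 219) * 100
Step 3: Elongation = 0.187215 * 100 = 18.7215% ≈ 18.7%

18.7%


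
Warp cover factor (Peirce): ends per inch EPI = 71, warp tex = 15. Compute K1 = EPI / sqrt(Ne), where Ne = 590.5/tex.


Formula: K1 = EPI / sqrt(Ne), with Ne = 590.5 / tex_warp
Step 1: Ne = 590.5 / 15 = 39.367
Step 2: sqrt(Ne) = sqrt(39.367) = 6.2743
Step 3: K1 = 71 / 6.2743 = 11.3

11.3


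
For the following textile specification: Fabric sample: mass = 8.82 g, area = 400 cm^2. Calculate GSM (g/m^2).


Formula: GSM = mass_g / area_m2
Step 1: Convert area: 400 cm^2 = 400 / 10000 = 0.04 m^2
Step 2: GSM = 8.82 g / 0.04 m^2 = 220.5 g/m^2

220.5 g/m^2


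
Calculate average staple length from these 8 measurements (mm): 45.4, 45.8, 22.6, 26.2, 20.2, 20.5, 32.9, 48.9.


Formula: Mean = sum of lengths / count
Sum = 45.4 + 45.8 + 22.6 + 26.2 + 20.2 + 20.5 + 32.9 + 48.9
Sum = 262.5 mm
Mean = 262.5 / 8 = 32.81 mm

32.81 mm


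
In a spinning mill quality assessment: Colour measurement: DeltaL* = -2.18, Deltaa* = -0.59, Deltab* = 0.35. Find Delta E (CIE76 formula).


Formula: Delta E = sqrt(dL*^2 + da*^2 + db*^2)
Step 1: dL*^2 = (-2.18)^2 = 4.7524
Step 2: da*^2 = (-0.59)^2 = 0.3481
Step 3: db*^2 = 0.35^2 = 0.1225
Step 4: Sum = 4.7524 + 0.3481 + 0.1225 = 5.223
Step 5: Delta E = sqrt(5.223) = 2.29

2.29 Delta E


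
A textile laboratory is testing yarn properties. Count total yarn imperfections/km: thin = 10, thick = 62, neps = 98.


Formula: Total = thin places + thick places + neps
Total = 10 + 62 + 98
Total = 170 imperfections/km

170 imperfections/km


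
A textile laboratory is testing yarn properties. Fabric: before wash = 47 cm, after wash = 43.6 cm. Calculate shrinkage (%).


Formula: Shrinkage% = ((L_before - L_after) / L_before) * 100
Step 1: Shrinkage = 47 - 43.6 = 3.4 cm
Step 2: Shrinkage% = (3.4 / 47) * 100
Step 3: Shrinkage% = 0.07234 * 100 = 7.234% ≈ 7.2%

7.2%


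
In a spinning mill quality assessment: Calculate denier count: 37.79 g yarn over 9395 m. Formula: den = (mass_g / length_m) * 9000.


Formula: den = (mass_g / length_m) * 9000
Substituting: den = (37.79 / 9395) * 9000
Intermediate: 37.79 / 9395 = 0.00402235 g/m
den = 0.00402235 * 9000 = 36.2 denier

36.2 denier


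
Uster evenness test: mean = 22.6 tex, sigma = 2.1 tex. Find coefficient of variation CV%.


Formula: CV% = (standard deviation / mean) * 100
Step 1: Ratio = 2.1 / 22.6 = 0.09292
Step 2: CV% = 0.09292 * 100 = 9.292% ≈ 9.3%

9.3%


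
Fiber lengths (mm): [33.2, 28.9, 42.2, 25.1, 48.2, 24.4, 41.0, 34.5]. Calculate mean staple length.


Formula: Mean = sum of lengths / count
Sum = 33.2 + 28.9 + 42.2 + 25.1 + 48.2 + 24.4 + 41.0 + 34.5
Sum = 277.5 mm
Mean = 277.5 / 8 = 34.69 mm

34.69 mm


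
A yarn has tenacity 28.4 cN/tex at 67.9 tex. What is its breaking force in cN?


Formula: Breaking force = Tenacity * Linear density
F = 28.4 cN/tex * 67.9 tex
F = 1928.36 cN

1928.36 cN


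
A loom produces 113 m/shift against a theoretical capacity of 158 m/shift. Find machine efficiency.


Formula: Efficiency% = (Actual output / Theoretical output) * 100
Efficiency% = (113 / 158) * 100
Efficiency% = 0.71519 * 100 = 71.519% ≈ 71.5%

71.5%


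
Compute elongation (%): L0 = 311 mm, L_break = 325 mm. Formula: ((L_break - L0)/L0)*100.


Formula: Elongation (%) = ((L_break - L0) / L0) * 100
Step 1: Extension = 325 - 311 = 14 mm
Step 2: Elongation = (14 / 311) * 100
Step 3: Elongation = 0.045016 * 100 = 4.5016% ≈ 4.5%

4.5%


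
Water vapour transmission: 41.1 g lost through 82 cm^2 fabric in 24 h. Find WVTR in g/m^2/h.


Formula: WVTR = mass_loss / (area * time)
Step 1: Convert area: 82 cm^2 = 0.0082 m^2
Step 2: WVTR = 41.1 g / (0.0082 m^2 * 24 h)
Step 3: WVTR = 41.1 / 0.1968 = 208.8 g/m^2/h

208.8 g/m^2/h


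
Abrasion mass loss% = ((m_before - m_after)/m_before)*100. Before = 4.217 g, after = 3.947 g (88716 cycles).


Formula: Mass loss% = ((m_before - m_after) / m_before) * 100
Step 1: Mass loss = 4.217 - 3.947 = 0.27 g
Step 2: Ratio = 0.27 / 4.217 = 0.0640266
Step 3: Mass loss% = 0.0640266 * 100 = 6.40266% ≈ 6.40%

6.40%


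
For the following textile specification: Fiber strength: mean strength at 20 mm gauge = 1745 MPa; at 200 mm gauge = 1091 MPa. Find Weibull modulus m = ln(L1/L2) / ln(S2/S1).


Formula: m = ln(L1/L2) / ln(S2/S1)
Step 1: ln(L1/L2) = ln(20/200) = -2.30259
Step 2: S2/S1 = 1091/1745 = 0.62521
Step 3: ln(S2/S1) = ln(0.62521) = -0.46967
Step 4: m = -2.30259 / -0.46967 = 4.90

4.90 (Weibull m)


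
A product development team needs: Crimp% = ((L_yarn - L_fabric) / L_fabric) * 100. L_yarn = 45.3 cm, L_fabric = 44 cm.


Formula: Crimp% = ((L_yarn - L_fabric) / L_fabric) * 100
Step 1: Extension = 45.3 - 44 = 1.3 cm
Step 2: Crimp% = (1.3 / 44) * 100
Step 3: Crimp% = 0.029545 * 100 = 2.9545% ≈ 3.0%

3.0%


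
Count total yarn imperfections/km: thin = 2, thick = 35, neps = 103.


Formula: Total = thin places + thick places + neps
Total = 2 + 35 + 103
Total = 140 imperfections/km

140 imperfections/km


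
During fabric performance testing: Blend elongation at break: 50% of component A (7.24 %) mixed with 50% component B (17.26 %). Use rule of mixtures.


Formula: Blend property = (fraction_A * property_A) + (fraction_B * property_B)
Step 1: Contribution A = 50/100 * 7.24 % = 3.62 %
Step 2: Contribution B = 50/100 * 17.26 % = 8.63 %
Step 3: Blend elongation at break = 3.62 + 8.63 = 12.25 %

12.25 %


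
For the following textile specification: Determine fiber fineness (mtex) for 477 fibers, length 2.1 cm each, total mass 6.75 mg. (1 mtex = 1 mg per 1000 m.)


Formula: fineness (mtex) = mass (mg) / total length (km) = (mass_mg / total_length_m) * 1000
Step 1: Convert fiber length: 2.1 cm = 0.021 m
Step 2: Total fiber length = 477 * 0.021 = 10.017 m
Step 3: Linear density = 6.75 mg / 10.017 m = 0.6739 mg/m
Step 4: fineness = 0.6739 * 1000 = 673.9 mtex

673.9 mtex


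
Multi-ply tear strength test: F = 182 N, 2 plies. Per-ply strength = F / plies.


Formula: Per-ply strength = Total force / Number of plies
Per-ply = 182 N / 2
Per-ply = 91 N

91 N


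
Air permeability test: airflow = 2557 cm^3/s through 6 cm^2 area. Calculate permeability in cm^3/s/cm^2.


Formula: Air Permeability = Airflow / Test Area
AP = 2557 cm^3/s / 6 cm^2
AP = 426.2 cm^3/s/cm^2

426.2 cm^3/s/cm^2


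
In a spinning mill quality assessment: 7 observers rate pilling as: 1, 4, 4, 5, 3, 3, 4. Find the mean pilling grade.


Formula: Mean = sum / count
Sum = 1 + 4 + 4 + 5 + 3 + 3 + 4 = 24
Mean = 24 / 7 = 3.4

3.4


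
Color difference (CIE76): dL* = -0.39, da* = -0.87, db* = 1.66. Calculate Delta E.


Formula: Delta E = sqrt(dL*^2 + da*^2 + db*^2)
Step 1: dL*^2 = (-0.39)^2 = 0.1521
Step 2: da*^2 = (-0.87)^2 = 0.7569
Step 3: db*^2 = 1.66^2 = 2.7556
Step 4: Sum = 0.1521 + 0.7569 + 2.7556 = 3.6646
Step 5: Delta E = sqrt(3.6646) = 1.91

1.91 Delta E


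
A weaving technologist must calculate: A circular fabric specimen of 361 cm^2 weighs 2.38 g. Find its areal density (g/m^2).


Formula: GSM = mass_g / area_m2
Step 1: Convert area: 361 cm^2 = 361 / 10000 = 0.0361 m^2
Step 2: GSM = 2.38 g / 0.0361 m^2 = 65.9 g/m^2

65.9 g/m^2


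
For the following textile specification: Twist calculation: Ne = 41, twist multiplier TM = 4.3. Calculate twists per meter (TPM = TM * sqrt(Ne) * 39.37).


Formula: TPM = TM * sqrt(Ne) * 39.37
Step 1: sqrt(Ne) = sqrt(41) = 6.4031
Step 2: TM * sqrt(Ne) = 4.3 * 6.4031 = 27.5333
Step 3: TPM = 27.5333 * 39.37 = 1084 twists/m

1084 twists/m


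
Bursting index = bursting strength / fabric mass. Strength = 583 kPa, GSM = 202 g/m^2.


Formula: Bursting Index = Bursting Strength / Fabric GSM
BI = 583 kPa / 202 g/m^2
BI = 2.886 kPa/(g/m^2)

2.886 kPa/(g/m^2)


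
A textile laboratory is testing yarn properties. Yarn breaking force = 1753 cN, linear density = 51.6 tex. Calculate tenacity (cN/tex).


Formula: Tenacity = Breaking force / Linear density
Tenacity = 1753 cN / 51.6 tex
Tenacity = 33.97 cN/tex

33.97 cN/tex


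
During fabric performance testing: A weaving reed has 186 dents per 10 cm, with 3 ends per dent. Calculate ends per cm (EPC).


Formula: EPC = (dents per 10 cm * ends per dent) / 10
Step 1: Total ends per 10 cm = 186 * 3 = 558
Step 2: EPC = 558 / 10 = 55.8 ends/cm

55.8 ends/cm


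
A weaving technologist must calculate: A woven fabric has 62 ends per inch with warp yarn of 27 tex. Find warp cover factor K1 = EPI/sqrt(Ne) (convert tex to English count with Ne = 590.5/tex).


Formula: K1 = EPI / sqrt(Ne), with Ne = 590.5 / tex_warp
Step 1: Ne = 590.5 / 27 = 21.87
Step 2: sqrt(Ne) = sqrt(21.87) = 4.6765
Step 3: K1 = 62 / 4.6765 = 13.3

13.3


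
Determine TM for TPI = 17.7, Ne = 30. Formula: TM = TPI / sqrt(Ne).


Formula: TM = TPI / sqrt(Ne)
Step 1: sqrt(Ne) = sqrt(30) = 5.4772
Step 2: TM = 17.7 / 5.4772 = 3.23

3.23 TM


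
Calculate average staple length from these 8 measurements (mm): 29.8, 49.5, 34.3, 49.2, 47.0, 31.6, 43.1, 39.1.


Formula: Mean = sum of lengths / count
Sum = 29.8 + 49.5 + 34.3 + 49.2 + 47.0 + 31.6 + 43.1 + 39.1
Sum = 323.6 mm
Mean = 323.6 / 8 = 40.45 mm

40.45 mm


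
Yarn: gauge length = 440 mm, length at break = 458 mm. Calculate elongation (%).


Formula: Elongation (%) = ((L_break - L0) / L0) * 100
Step 1: Extension = 458 - 440 = 18 mm
Step 2: Elongation = (18 / 440) * 100
Step 3: Elongation = 0.040909 * 100 = 4.0909% ≈ 4.1%

4.1%


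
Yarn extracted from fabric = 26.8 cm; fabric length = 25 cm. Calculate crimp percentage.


Formula: Crimp% = ((L_yarn - L_fabric) / L_fabric) * 100
Step 1: Extension = 26.8 - 25 = 1.8 cm
Step 2: Crimp% = (1.8 / 25) * 100
Step 3: Crimp% = 0.072 * 100 = 7.2%

7.2%


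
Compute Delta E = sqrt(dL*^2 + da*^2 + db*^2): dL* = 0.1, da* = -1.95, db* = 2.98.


Formula: Delta E = sqrt(dL*^2 + da*^2 + db*^2)
Step 1: dL*^2 = 0.1^2 = 0.01
Step 2: da*^2 = (-1.95)^2 = 3.8025
Step 3: db*^2 = 2.98^2 = 8.8804
Step 4: Sum = 0.01 + 3.8025 + 8.8804 = 12.6929
Step 5: Delta E = sqrt(12.6929) = 3.56

3.56 Delta E


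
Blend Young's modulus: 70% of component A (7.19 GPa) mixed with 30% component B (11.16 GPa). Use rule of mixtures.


Formula: Blend property = (fraction_A * property_A) + (fraction_B * property_B)
Step 1: Contribution A = 70/100 * 7.19 GPa = 5.033 GPa
Step 2: Contribution B = 30/100 * 11.16 GPa = 3.348 GPa
Step 3: Blend Young's modulus = 5.033 + 3.348 = 8.381 GPa

8.381 GPa


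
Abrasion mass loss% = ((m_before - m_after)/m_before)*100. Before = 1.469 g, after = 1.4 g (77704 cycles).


Formula: Mass loss% = ((m_before - m_after) / m_before) * 100
Step 1: Mass loss = 1.469 - 1.4 = 0.069 g
Step 2: Ratio = 0.069 / 1.469 = 0.0469707
Step 3: Mass loss% = 0.0469707 * 100 = 4.69707% ≈ 4.70%

4.70%


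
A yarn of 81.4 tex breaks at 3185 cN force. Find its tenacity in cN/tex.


Formula: Tenacity = Breaking force / Linear density
Tenacity = 3185 cN / 81.4 tex
Tenacity = 39.13 cN/tex

39.13 cN/tex


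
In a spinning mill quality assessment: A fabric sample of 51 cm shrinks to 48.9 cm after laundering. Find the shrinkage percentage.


Formula: Shrinkage% = ((L_before - L_after) / L_before) * 100
Step 1: Shrinkage = 51 - 48.9 = 2.1 cm
Step 2: Shrinkage% = (2.1 / 51) * 100
Step 3: Shrinkage% = 0.041176 * 100 = 4.1176% ≈ 4.1%

4.1%


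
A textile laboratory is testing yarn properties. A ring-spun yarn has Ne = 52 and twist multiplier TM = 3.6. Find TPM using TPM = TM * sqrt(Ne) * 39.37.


Formula: TPM = TM * sqrt(Ne) * 39.37
Step 1: sqrt(Ne) = sqrt(52) = 7.2111
Step 2: TM * sqrt(Ne) = 3.6 * 7.2111 = 25.96
Step 3: TPM = 25.96 * 39.37 = 1022 twists/m

1022 twists/m


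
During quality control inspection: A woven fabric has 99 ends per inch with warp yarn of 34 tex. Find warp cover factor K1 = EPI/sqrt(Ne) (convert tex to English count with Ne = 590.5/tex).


Formula: K1 = EPI / sqrt(Ne), with Ne = 590.5 / tex_warp
Step 1: Ne = 590.5 / 34 = 17.368
Step 2: sqrt(Ne) = sqrt(17.368) = 4.1675
Step 3: K1 = 99 / 4.1675 = 23.8

23.8


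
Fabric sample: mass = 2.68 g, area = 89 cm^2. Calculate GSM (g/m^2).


Formula: GSM = mass_g / area_m2
Step 1: Convert area: 89 cm^2 = 89 / 10000 = 0.0089 m^2
Step 2: GSM = 2.68 g / 0.0089 m^2 = 301.1 g/m^2

301.1 g/m^2


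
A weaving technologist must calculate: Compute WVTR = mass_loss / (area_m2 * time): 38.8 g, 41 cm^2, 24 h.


Formula: WVTR = mass_loss / (area * time)
Step 1: Convert area: 41 cm^2 = 0.0041 m^2
Step 2: WVTR = 38.8 g / (0.0041 m^2 * 24 h)
Step 3: WVTR = 38.8 / 0.0984 = 394.3 g/m^2/h

394.3 g/m^2/h


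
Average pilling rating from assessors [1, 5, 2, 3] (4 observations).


Formula: Mean = sum / count
Sum = 1 + 5 + 2 + 3 = 11
Mean = 11 / 4 = 2.8

2.8


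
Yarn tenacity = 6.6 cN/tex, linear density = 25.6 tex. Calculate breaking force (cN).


Formula: Breaking force = Tenacity * Linear density
F = 6.6 cN/tex * 25.6 tex
F = 168.96 cN

168.96 cN


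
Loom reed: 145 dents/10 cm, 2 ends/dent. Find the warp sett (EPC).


Formula: EPC = (dents per 10 cm * ends per dent) / 10
Step 1: Total ends per 10 cm = 145 * 2 = 290
Step 2: EPC = 290 / 10 = 29.0 ends/cm

29.0 ends/cm


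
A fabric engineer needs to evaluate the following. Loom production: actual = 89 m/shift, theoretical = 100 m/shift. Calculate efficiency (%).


Formula: Efficiency% = (Actual output / Theoretical output) * 100
Efficiency% = (89 / 100) * 100
Efficiency% = 0.89 * 100 = 89.0%

89.0%


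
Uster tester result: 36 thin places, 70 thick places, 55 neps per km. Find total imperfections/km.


Formula: Total = thin places + thick places + neps
Total = 36 + 70 + 55
Total = 161 imperfections/km

161 imperfections/km


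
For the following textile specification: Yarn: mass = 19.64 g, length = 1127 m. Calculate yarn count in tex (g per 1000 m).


Formula: Tex = (mass_g / length_m) * 1000
Substituting: Tex = (19.64 / 1127) * 1000
Intermediate: 19.64 / 1127 = 0.0174268 g/m
Tex = 0.0174268 * 1000 = 17.43 tex

17.43 tex


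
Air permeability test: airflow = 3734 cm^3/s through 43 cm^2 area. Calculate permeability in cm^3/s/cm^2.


Formula: Air Permeability = Airflow / Test Area
AP = 3734 cm^3/s / 43 cm^2
AP = 86.8 cm^3/s/cm^2

86.8 cm^3/s/cm^2


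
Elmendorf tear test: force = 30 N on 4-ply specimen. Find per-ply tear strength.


Formula: Per-ply strength = Total force / Number of plies
Per-ply = 30 N / 4
Per-ply = 7.5 N

7.5 N


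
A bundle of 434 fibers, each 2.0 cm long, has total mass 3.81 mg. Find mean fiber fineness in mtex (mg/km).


Formula: fineness (mtex) = mass (mg) / total length (km) = (mass_mg / total_length_m) * 1000
Step 1: Convert fiber length: 2.0 cm = 0.02 m
Step 2: Total fiber length = 434 * 0.02 = 8.68 m
Step 3: Linear density = 3.81 mg / 8.68 m = 0.4389 mg/m
Step 4: fineness = 0.4389 * 1000 = 438.9 mtex

438.9 mtex


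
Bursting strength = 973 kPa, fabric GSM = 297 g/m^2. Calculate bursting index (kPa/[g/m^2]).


Formula: Bursting Index = Bursting Strength / Fabric GSM
BI = 973 kPa / 297 g/m^2
BI = 3.276 kPa/(g/m^2)

3.276 kPa/(g/m^2)


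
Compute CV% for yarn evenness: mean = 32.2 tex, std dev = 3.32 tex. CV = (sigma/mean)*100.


Formula: CV% = (standard deviation / mean) * 100
Step 1: Ratio = 3.32 / 32.2 = 0.103106
Step 2: CV% = 0.103106 * 100 = 10.3106% ≈ 10.3%

10.3%


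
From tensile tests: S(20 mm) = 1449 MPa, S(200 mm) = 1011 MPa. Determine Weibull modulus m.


Formula: m = ln(L1/L2) / ln(S2/S1)
Step 1: ln(L1/L2) = ln(20/200) = -2.30259
Step 2: S2/S1 = 1011/1449 = 0.69772
Step 3: ln(S2/S1) = ln(0.69772) = -0.35994
Step 4: m = -2.30259 / -0.35994 = 6.40

6.40 (Weibull m)


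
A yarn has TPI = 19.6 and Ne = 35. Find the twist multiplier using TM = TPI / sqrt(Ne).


Formula: TM = TPI / sqrt(Ne)
Step 1: sqrt(Ne) = sqrt(35) = 5.9161
Step 2: TM = 19.6 / 5.9161 = 3.31

3.31 TM


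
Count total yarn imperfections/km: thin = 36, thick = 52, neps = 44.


Formula: Total = thin places + thick places + neps
Total = 36 + 52 + 44
Total = 132 imperfections/km

132 imperfections/km


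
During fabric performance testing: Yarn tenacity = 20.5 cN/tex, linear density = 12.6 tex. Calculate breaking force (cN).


Formula: Breaking force = Tenacity * Linear density
F = 20.5 cN/tex * 12.6 tex
F = 258.30 cN

258.30 cN


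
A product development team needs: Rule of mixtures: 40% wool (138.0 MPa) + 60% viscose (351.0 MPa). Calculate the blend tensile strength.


Formula: Blend property = (fraction_A * property_A) + (fraction_B * property_B)
Step 1: Contribution A = 40/100 * 138.0 MPa = 55.2 MPa
Step 2: Contribution B = 60/100 * 351.0 MPa = 210.6 MPa
Step 3: Blend tensile strength = 55.2 + 210.6 = 265.8 MPa

265.8 MPa


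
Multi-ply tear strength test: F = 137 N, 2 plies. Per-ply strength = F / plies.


Formula: Per-ply strength = Total force / Number of plies
Per-ply = 137 N / 2
Per-ply = 68.5 N

68.5 N


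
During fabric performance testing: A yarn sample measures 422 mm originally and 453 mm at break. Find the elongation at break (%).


Formula: Elongation (%) = ((L_break - L0) / L0) * 100
Step 1: Extension = 453 - 422 = 31 mm
Step 2: Elongation = (31 / 422) * 100
Step 3: Elongation = 0.07346 * 100 = 7.346% ≈ 7.3%

7.3%


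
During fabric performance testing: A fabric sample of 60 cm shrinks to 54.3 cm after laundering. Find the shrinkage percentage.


Formula: Shrinkage% = ((L_before - L_after) / L_before) * 100
Step 1: Shrinkage = 60 - 54.3 = 5.7 cm
Step 2: Shrinkage% = (5.7 / 60) * 100
Step 3: Shrinkage% = 0.095 * 100 = 9.5%

9.5%


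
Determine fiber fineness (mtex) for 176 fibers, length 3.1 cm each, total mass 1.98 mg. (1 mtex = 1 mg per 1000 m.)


Formula: fineness (mtex) = mass (mg) / total length (km) = (mass_mg / total_length_m) * 1000
Step 1: Convert fiber length: 3.1 cm = 0.031 m
Step 2: Total fiber length = 176 * 0.031 = 5.456 m
Step 3: Linear density = 1.98 mg / 5.456 m = 0.3629 mg/m
Step 4: fineness = 0.3629 * 1000 = 362.9 mtex

362.9 mtex


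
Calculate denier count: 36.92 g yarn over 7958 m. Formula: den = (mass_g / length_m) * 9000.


Formula: den = (mass_g / length_m) * 9000
Substituting: den = (36.92 / 7958) * 9000
Intermediate: 36.92 / 7958 = 0.00463936 g/m
den = 0.00463936 * 9000 = 41.8 denier

41.8 denier


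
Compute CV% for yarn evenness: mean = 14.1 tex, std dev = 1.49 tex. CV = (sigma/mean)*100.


Formula: CV% = (standard deviation / mean) * 100
Step 1: Ratio = 1.49 / 14.1 = 0.105674
Step 2: CV% = 0.105674 * 100 = 10.5674% ≈ 10.6%

10.6%


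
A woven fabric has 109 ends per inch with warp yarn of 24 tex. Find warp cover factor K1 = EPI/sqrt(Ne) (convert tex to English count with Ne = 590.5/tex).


Formula: K1 = EPI / sqrt(Ne), with Ne = 590.5 / tex_warp
Step 1: Ne = 590.5 / 24 = 24.604
Step 2: sqrt(Ne) = sqrt(24.604) = 4.9602
Step 3: K1 = 109 / 4.9602 = 22.0

22.0


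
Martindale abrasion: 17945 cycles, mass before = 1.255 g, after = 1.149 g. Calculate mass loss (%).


Formula: Mass loss% = ((m_before - m_after) / m_before) * 100
Step 1: Mass loss = 1.255 - 1.149 = 0.106 g
Step 2: Ratio = 0.106 / 1.255 = 0.0844622
Step 3: Mass loss% = 0.0844622 * 100 = 8.44622% ≈ 8.45%

8.45%


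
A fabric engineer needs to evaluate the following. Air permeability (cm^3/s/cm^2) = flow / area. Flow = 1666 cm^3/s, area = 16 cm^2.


Formula: Air Permeability = Airflow / Test Area
AP = 1666 cm^3/s / 16 cm^2
AP = 104.1 cm^3/s/cm^2

104.1 cm^3/s/cm^2


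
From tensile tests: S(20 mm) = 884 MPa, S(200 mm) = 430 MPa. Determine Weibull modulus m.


Formula: m = ln(L1/L2) / ln(S2/S1)
Step 1: ln(L1/L2) = ln(20/200) = -2.30259
Step 2: S2/S1 = 430/884 = 0.48643
Step 3: ln(S2/S1) = ln(0.48643) = -0.72066
Step 4: m = -2.30259 / -0.72066 = 3.20

3.20 (Weibull m)


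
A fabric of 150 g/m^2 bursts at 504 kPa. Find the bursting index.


Formula: Bursting Index = Bursting Strength / Fabric GSM
BI = 504 kPa / 150 g/m^2
BI = 3.360 kPa/(g/m^2)

3.360 kPa/(g/m^2)


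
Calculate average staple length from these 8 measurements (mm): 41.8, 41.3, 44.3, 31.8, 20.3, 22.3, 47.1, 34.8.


Formula: Mean = sum of lengths / count
Sum = 41.8 + 41.3 + 44.3 + 31.8 + 20.3 + 22.3 + 47.1 + 34.8
Sum = 283.7 mm
Mean = 283.7 / 8 = 35.46 mm

35.46 mm


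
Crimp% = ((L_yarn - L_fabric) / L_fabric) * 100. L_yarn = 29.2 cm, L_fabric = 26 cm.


Formula: Crimp% = ((L_yarn - L_fabric) / L_fabric) * 100
Step 1: Extension = 29.2 - 26 = 3.2 cm
Step 2: Crimp% = (3.2 / 26) * 100
Step 3: Crimp% = 0.123077 * 100 = 12.3077% ≈ 12.3%

12.3%


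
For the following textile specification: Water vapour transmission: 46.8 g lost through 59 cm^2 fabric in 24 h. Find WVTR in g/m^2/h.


Formula: WVTR = mass_loss / (area * time)
Step 1: Convert area: 59 cm^2 = 0.0059 m^2
Step 2: WVTR = 46.8 g / (0.0059 m^2 * 24 h)
Step 3: WVTR = 46.8 / 0.1416 = 330.5 g/m^2/h

330.5 g/m^2/h


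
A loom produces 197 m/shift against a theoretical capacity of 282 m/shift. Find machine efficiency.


Formula: Efficiency% = (Actual output / Theoretical output) * 100
Efficiency% = (197 / 282) * 100
Efficiency% = 0.698582 * 100 = 69.8582% ≈ 69.9%

69.9%


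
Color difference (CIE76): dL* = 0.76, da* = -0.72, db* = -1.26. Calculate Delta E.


Formula: Delta E = sqrt(dL*^2 + da*^2 + db*^2)
Step 1: dL*^2 = 0.76^2 = 0.5776
Step 2: da*^2 = (-0.72)^2 = 0.5184
Step 3: db*^2 = (-1.26)^2 = 1.5876
Step 4: Sum = 0.5776 + 0.5184 + 1.5876 = 2.6836
Step 5: Delta E = sqrt(2.6836) = 1.64

1.64 Delta E


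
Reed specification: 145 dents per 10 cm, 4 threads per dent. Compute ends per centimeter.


Formula: EPC = (dents per 10 cm * ends per dent) / 10
Step 1: Total ends per 10 cm = 145 * 4 = 580
Step 2: EPC = 580 / 10 = 58.0 ends/cm

58.0 ends/cm


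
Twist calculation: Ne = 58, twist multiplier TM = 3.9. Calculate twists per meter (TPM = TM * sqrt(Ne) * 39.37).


Formula: TPM = TM * sqrt(Ne) * 39.37
Step 1: sqrt(Ne) = sqrt(58) = 7.6158
Step 2: TM * sqrt(Ne) = 3.9 * 7.6158 = 29.7016
Step 3: TPM = 29.7016 * 39.37 = 1169 twists/m

1169 twists/m


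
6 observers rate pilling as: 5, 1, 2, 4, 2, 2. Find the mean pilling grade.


Formula: Mean = sum / count
Sum = 5 + 1 + 2 + 4 + 2 + 2 = 16
Mean = 16 / 6 = 2.7

2.7


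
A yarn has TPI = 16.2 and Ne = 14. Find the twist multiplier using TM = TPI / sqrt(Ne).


Formula: TM = TPI / sqrt(Ne)
Step 1: sqrt(Ne) = sqrt(14) = 3.7417
Step 2: TM = 16.2 / 3.7417 = 4.33

4.33 TM


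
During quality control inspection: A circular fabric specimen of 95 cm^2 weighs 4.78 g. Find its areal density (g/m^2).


Formula: GSM = mass_g / area_m2
Step 1: Convert area: 95 cm^2 = 95 / 10000 = 0.0095 m^2
Step 2: GSM = 4.78 g / 0.0095 m^2 = 503.2 g/m^2

503.2 g/m^2


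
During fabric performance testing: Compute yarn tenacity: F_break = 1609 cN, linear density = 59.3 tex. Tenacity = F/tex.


Formula: Tenacity = Breaking force / Linear density
Tenacity = 1609 cN / 59.3 tex
Tenacity = 27.13 cN/tex

27.13 cN/tex


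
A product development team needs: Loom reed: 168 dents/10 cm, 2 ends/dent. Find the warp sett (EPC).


Formula: EPC = (dents per 10 cm * ends per dent) / 10
Step 1: Total ends per 10 cm = 168 * 2 = 336
Step 2: EPC = 336 / 10 = 33.6 ends/cm

33.6 ends/cm


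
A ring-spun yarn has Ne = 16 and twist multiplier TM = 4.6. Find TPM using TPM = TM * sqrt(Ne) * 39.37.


Formula: TPM = TM * sqrt(Ne) * 39.37
Step 1: sqrt(Ne) = sqrt(16) = 4
Step 2: TM * sqrt(Ne) = 4.6 * 4 = 18.4
Step 3: TPM = 18.4 * 39.37 = 724 twists/m

724 twists/m


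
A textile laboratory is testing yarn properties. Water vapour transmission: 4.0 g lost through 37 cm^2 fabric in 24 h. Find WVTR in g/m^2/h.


Formula: WVTR = mass_loss / (area * time)
Step 1: Convert area: 37 cm^2 = 0.0037 m^2
Step 2: WVTR = 4.0 g / (0.0037 m^2 * 24 h)
Step 3: WVTR = 4.0 / 0.0888 = 45.0 g/m^2/h

45.0 g/m^2/h


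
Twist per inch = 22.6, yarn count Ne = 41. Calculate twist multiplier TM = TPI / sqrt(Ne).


Formula: TM = TPI / sqrt(Ne)
Step 1: sqrt(Ne) = sqrt(41) = 6.4031
Step 2: TM = 22.6 / 6.4031 = 3.53

3.53 TM


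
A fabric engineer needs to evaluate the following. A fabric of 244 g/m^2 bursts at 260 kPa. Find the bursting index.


Formula: Bursting Index = Bursting Strength / Fabric GSM
BI = 260 kPa / 244 g/m^2
BI = 1.066 kPa/(g/m^2)

1.066 kPa/(g/m^2)


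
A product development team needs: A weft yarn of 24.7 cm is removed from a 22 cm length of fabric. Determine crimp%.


Formula: Crimp% = ((L_yarn - L_fabric) / L_fabric) * 100
Step 1: Extension = 24.7 - 22 = 2.7 cm
Step 2: Crimp% = (2.7 / 22) * 100
Step 3: Crimp% = 0.122727 * 100 = 12.2727% ≈ 12.3%

12.3%


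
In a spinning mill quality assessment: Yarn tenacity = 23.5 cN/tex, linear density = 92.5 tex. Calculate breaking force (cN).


Formula: Breaking force = Tenacity * Linear density
F = 23.5 cN/tex * 92.5 tex
F = 2173.75 cN

2173.75 cN


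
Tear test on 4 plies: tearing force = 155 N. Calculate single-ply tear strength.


Formula: Per-ply strength = Total force / Number of plies
Per-ply = 155 N / 4
Per-ply = 38.75 N

38.75 N


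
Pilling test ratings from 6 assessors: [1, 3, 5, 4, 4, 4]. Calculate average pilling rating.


Formula: Mean = sum / count
Sum = 1 + 3 + 5 + 4 + 4 + 4 = 21
Mean = 21 / 6 = 3.5

3.5


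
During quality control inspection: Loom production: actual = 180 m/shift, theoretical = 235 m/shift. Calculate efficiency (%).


Formula: Efficiency% = (Actual output / Theoretical output) * 100
Efficiency% = (180 / 235) * 100
Efficiency% = 0.765957 * 100 = 76.5957% ≈ 76.6%

76.6%


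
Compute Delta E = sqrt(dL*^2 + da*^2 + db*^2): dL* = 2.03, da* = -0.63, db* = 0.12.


Formula: Delta E = sqrt(dL*^2 + da*^2 + db*^2)
Step 1: dL*^2 = 2.03^2 = 4.1209
Step 2: da*^2 = (-0.63)^2 = 0.3969
Step 3: db*^2 = 0.12^2 = 0.0144
Step 4: Sum = 4.1209 + 0.3969 + 0.0144 = 4.5322
Step 5: Delta E = sqrt(4.5322) = 2.13

2.13 Delta E


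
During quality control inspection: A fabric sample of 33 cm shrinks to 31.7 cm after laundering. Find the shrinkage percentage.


Formula: Shrinkage% = ((L_before - L_after) / L_before) * 100
Step 1: Shrinkage = 33 - 31.7 = 1.3 cm
Step 2: Shrinkage% = (1.3 / 33) * 100
Step 3: Shrinkage% = 0.039394 * 100 = 3.9394% ≈ 3.9%

3.9%


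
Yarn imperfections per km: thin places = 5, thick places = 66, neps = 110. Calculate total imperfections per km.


Formula: Total = thin places + thick places + neps
Total = 5 + 66 + 110
Total = 181 imperfections/km

181 imperfections/km


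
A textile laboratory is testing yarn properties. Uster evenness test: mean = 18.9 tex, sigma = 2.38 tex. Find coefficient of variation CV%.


Formula: CV% = (standard deviation / mean) * 100
Step 1: Ratio = 2.38 / 18.9 = 0.125926
Step 2: CV% = 0.125926 * 100 = 12.5926% ≈ 12.6%

12.6%


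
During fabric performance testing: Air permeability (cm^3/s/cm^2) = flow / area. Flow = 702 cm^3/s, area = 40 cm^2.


Formula: Air Permeability = Airflow / Test Area
AP = 702 cm^3/s / 40 cm^2
AP = 17.6 cm^3/s/cm^2

17.6 cm^3/s/cm^2


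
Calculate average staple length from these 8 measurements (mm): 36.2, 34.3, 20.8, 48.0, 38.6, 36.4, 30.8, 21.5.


Formula: Mean = sum of lengths / count
Sum = 36.2 + 34.3 + 20.8 + 48.0 + 38.6 + 36.4 + 30.8 + 21.5
Sum = 266.6 mm
Mean = 266.6 / 8 = 33.33 mm

33.33 mm


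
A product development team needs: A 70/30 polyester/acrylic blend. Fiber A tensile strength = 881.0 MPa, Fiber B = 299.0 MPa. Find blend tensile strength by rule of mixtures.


Formula: Blend property = (fraction_A * property_A) + (fraction_B * property_B)
Step 1: Contribution A = 70/100 * 881.0 MPa = 616.7 MPa
Step 2: Contribution B = 30/100 * 299.0 MPa = 89.7 MPa
Step 3: Blend tensile strength = 616.7 + 89.7 = 706.4 MPa

706.4 MPa


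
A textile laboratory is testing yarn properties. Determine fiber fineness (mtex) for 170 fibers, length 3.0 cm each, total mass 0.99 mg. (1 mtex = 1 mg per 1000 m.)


Formula: fineness (mtex) = mass (mg) / total length (km) = (mass_mg / total_length_m) * 1000
Step 1: Convert fiber length: 3.0 cm = 0.03 m
Step 2: Total fiber length = 170 * 0.03 = 5.1 m
Step 3: Linear density = 0.99 mg / 5.1 m = 0.1941 mg/m
Step 4: fineness = 0.1941 * 1000 = 194.1 mtex

194.1 mtex


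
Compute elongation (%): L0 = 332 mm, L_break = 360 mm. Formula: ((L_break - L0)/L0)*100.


Formula: Elongation (%) = ((L_break - L0) / L0) * 100
Step 1: Extension = 360 - 332 = 28 mm
Step 2: Elongation = (28 / 332) * 100
Step 3: Elongation = 0.084337 * 100 = 8.4337% ≈ 8.4%

8.4%


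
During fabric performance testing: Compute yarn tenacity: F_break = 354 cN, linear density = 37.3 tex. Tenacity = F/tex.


Formula: Tenacity = Breaking force / Linear density
Tenacity = 354 cN / 37.3 tex
Tenacity = 9.49 cN/tex

9.49 cN/tex


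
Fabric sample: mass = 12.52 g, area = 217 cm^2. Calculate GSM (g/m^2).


Formula: GSM = mass_g / area_m2
Step 1: Convert area: 217 cm^2 = 217 / 10000 = 0.0217 m^2
Step 2: GSM = 12.52 g / 0.0217 m^2 = 577.0 g/m^2

577.0 g/m^2


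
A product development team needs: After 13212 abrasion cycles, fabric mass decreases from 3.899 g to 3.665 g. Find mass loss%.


Formula: Mass loss% = ((m_before - m_after) / m_before) * 100
Step 1: Mass loss = 3.899 - 3.665 = 0.234 g
Step 2: Ratio = 0.234 / 3.899 = 0.0600154
Step 3: Mass loss% = 0.0600154 * 100 = 6.00154% ≈ 6.00%

6.00%


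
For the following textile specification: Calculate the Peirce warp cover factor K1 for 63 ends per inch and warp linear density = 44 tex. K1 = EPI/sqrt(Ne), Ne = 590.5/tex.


Formula: K1 = EPI / sqrt(Ne), with Ne = 590.5 / tex_warp
Step 1: Ne = 590.5 / 44 = 13.42
Step 2: sqrt(Ne) = sqrt(13.42) = 3.6633
Step 3: K1 = 63 / 3.6633 = 17.2

17.2


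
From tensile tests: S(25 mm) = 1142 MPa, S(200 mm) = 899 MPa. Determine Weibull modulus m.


Formula: m = ln(L1/L2) / ln(S2/S1)
Step 1: ln(L1/L2) = ln(25/200) = -2.07944
Step 2: S2/S1 = 899/1142 = 0.78722
Step 3: ln(S2/S1) = ln(0.78722) = -0.23925
Step 4: m = -2.07944 / -0.23925 = 8.69

8.69 (Weibull m)


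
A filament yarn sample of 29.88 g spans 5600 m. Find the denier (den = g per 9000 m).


Formula: den = (mass_g / length_m) * 9000
Substituting: den = (29.88 / 5600) * 9000
Intermediate: 29.88 / 5600 = 0.00533571 g/m
den = 0.00533571 * 9000 = 48.0 denier

48.0 denier


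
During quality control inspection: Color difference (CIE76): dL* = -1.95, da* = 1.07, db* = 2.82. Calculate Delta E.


Formula: Delta E = sqrt(dL*^2 + da*^2 + db*^2)
Step 1: dL*^2 = (-1.95)^2 = 3.8025
Step 2: da*^2 = 1.07^2 = 1.1449
Step 3: db*^2 = 2.82^2 = 7.9524
Step 4: Sum = 3.8025 + 1.1449 + 7.9524 = 12.8998
Step 5: Delta E = sqrt(12.8998) = 3.59

3.59 Delta E


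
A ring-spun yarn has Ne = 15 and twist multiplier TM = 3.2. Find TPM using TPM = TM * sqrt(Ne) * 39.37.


Formula: TPM = TM * sqrt(Ne) * 39.37
Step 1: sqrt(Ne) = sqrt(15) = 3.873
Step 2: TM * sqrt(Ne) = 3.2 * 3.873 = 12.3936
Step 3: TPM = 12.3936 * 39.37 = 488 twists/m

488 twists/m


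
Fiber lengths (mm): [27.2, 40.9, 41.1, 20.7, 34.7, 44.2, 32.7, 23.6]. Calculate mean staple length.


Formula: Mean = sum of lengths / count
Sum = 27.2 + 40.9 + 41.1 + 20.7 + 34.7 + 44.2 + 32.7 + 23.6
Sum = 265.1 mm
Mean = 265.1 / 8 = 33.14 mm

33.14 mm


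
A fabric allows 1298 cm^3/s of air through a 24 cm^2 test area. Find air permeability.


Formula: Air Permeability = Airflow / Test Area
AP = 1298 cm^3/s / 24 cm^2
AP = 54.1 cm^3/s/cm^2

54.1 cm^3/s/cm^2


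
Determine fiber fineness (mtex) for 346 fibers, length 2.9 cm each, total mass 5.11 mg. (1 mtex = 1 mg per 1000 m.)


Formula: fineness (mtex) = mass (mg) / total length (km) = (mass_mg / total_length_m) * 1000
Step 1: Convert fiber length: 2.9 cm = 0.029 m
Step 2: Total fiber length = 346 * 0.029 = 10.034 m
Step 3: Linear density = 5.11 mg / 10.034 m = 0.5093 mg/m
Step 4: fineness = 0.5093 * 1000 = 509.3 mtex

509.3 mtex


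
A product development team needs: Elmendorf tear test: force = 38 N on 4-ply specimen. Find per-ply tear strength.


Formula: Per-ply strength = Total force / Number of plies
Per-ply = 38 N / 4
Per-ply = 9.5 N

9.5 N


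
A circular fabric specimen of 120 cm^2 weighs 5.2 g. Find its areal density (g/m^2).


Formula: GSM = mass_g / area_m2
Step 1: Convert area: 120 cm^2 = 120 / 10000 = 0.012 m^2
Step 2: GSM = 5.2 g / 0.012 m^2 = 433.3 g/m^2

433.3 g/m^2


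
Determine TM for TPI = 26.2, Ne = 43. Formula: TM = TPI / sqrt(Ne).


Formula: TM = TPI / sqrt(Ne)
Step 1: sqrt(Ne) = sqrt(43) = 6.5574
Step 2: TM = 26.2 / 6.5574 = 4.00

4.00 TM


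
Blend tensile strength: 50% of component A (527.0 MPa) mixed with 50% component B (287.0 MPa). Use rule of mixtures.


Formula: Blend property = (fraction_A * property_A) + (fraction_B * property_B)
Step 1: Contribution A = 50/100 * 527.0 MPa = 263.5 MPa
Step 2: Contribution B = 50/100 * 287.0 MPa = 143.5 MPa
Step 3: Blend tensile strength = 263.5 + 143.5 = 407.0 MPa

407.0 MPa


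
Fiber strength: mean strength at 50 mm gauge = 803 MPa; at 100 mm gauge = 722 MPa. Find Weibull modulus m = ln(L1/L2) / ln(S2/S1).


Formula: m = ln(L1/L2) / ln(S2/S1)
Step 1: ln(L1/L2) = ln(50/100) = -0.69315
Step 2: S2/S1 = 722/803 = 0.89913
Step 3: ln(S2/S1) = ln(0.89913) = -0.10633
Step 4: m = -0.69315 / -0.10633 = 6.52

6.52 (Weibull m)


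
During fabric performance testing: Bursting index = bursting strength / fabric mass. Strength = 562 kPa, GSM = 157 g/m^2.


Formula: Bursting Index = Bursting Strength / Fabric GSM
BI = 562 kPa / 157 g/m^2
BI = 3.580 kPa/(g/m^2)

3.580 kPa/(g/m^2)


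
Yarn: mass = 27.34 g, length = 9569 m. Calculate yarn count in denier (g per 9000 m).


Formula: den = (mass_g / length_m) * 9000
Substituting: den = (27.34 / 9569) * 9000
Intermediate: 27.34 / 9569 = 0.00285714 g/m
den = 0.00285714 * 9000 = 25.7 denier

25.7 denier


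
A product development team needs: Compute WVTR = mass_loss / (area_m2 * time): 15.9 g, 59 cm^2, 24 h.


Formula: WVTR = mass_loss / (area * time)
Step 1: Convert area: 59 cm^2 = 0.0059 m^2
Step 2: WVTR = 15.9 g / (0.0059 m^2 * 24 h)
Step 3: WVTR = 15.9 / 0.1416 = 112.3 g/m^2/h

112.3 g/m^2/h


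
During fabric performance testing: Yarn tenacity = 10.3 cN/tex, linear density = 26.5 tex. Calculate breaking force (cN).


Formula: Breaking force = Tenacity * Linear density
F = 10.3 cN/tex * 26.5 tex
F = 272.95 cN

272.95 cN
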